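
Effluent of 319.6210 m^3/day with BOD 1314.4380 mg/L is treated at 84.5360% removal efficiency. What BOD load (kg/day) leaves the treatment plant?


Load_in = volume * conc / 1000 = 319.6210 * 1314.4380 / 1000 = 420.1220 kg/day
Removed = Load_in * eff / 100 = 420.1220 * 84.5360 / 100 = 355.1543 kg/day
Load_out = Load_in - Removed = 420.1220 - 355.1543 = 64.9677 kg/day


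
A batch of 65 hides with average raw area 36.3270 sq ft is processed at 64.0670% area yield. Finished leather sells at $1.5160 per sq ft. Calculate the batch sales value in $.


Raw_total = N * avg_area = 65 * 36.3270 = 2361.2550 sq ft
Finished = Raw_total * yield / 100 = 2361.2550 * 64.0670 / 100 = 1512.7852 sq ft
Value = Finished * price = 1512.7852 * 1.5160 = 2293.3824 $


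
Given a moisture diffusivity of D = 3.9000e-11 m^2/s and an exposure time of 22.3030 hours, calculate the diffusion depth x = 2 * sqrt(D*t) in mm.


t = 22.3030 hr * 3600 = 80290.8000 s
D * t = 3.9000e-11 * 80290.8000 = 3.1313e-06
x = 2 * sqrt(D*t) = 2 * sqrt(3.1313e-06) = 0.00353912 m = 3.5391 mm


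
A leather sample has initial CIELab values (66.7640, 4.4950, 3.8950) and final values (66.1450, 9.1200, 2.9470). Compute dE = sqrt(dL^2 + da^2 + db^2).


dL = -0.6190, da = 4.6250, db = -0.9480
dE = sqrt((-0.6190)^2 + 4.6250^2 + (-0.9480)^2) = 4.7616


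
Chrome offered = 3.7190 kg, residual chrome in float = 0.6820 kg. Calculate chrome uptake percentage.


Formula: Uptake = (offered - residual) / offered * 100
Substituting: Uptake = (3.7190 - 0.6820) / 3.7190 * 100
Result: 81.6617 %


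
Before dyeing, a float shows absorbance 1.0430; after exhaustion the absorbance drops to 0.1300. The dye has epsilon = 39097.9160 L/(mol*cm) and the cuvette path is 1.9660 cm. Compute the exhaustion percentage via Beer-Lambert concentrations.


c_initial = A_i / (epsilon * l) = 1.0430 / (39097.9160 * 1.9660) = 1.3569e-05 mol/L
c_final = A_f / (epsilon * l) = 0.1300 / (39097.9160 * 1.9660) = 1.6912e-06 mol/L
Exhaustion = (c_initial - c_final) / c_initial * 100 = (1.3569e-05 - 1.6912e-06) / 1.3569e-05 * 100 = 87.5360 %


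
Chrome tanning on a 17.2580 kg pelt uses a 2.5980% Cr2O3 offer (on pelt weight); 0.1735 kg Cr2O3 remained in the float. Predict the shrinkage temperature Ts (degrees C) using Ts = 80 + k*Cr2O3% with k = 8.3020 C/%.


Offered = pelt * offer_pct / 100 = 17.2580 * 2.5980 / 100 = 0.4484 kg
Uptake = offered - residual = 0.4484 - 0.1735 = 0.2749 kg
Cr2O3% on pelt = uptake / pelt * 100 = 0.2749 / 17.2580 * 100 = 1.5927 %
Ts = 80 + k * Cr2O3% = 80 + 8.3020 * 1.5927 = 93.2223 C


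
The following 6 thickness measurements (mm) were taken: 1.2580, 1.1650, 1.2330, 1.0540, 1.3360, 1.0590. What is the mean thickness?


Formula: Average = sum / n
Substituting: Average = 7.1050 / 6
Result: 1.1842 mm


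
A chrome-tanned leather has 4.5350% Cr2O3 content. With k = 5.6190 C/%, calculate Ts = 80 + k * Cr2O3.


Formula: Ts = 80 + k * Cr2O3
Substituting: Ts = 80 + 5.6190 * 4.5350
Result: 105.4822 C


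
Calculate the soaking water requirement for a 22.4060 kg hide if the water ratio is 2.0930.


Formula: Water = hide_weight * ratio
Substituting: Water = 22.4060 * 2.0930
Result: 46.8958 kg


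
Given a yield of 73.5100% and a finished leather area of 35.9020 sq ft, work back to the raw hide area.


Formula: raw = finished * 100 / yield
Substituting: raw = 35.9020 * 100 / 73.5100
Result: 48.8396 sq ft


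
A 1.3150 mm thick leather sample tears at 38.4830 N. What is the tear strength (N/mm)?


Formula: Tear strength = force / thickness
Substituting: Tear strength = 38.4830 / 1.3150
Result: 29.2646 N/mm


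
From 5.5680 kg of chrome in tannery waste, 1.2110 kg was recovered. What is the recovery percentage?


Formula: Recovery = recovered / input * 100
Substituting: Recovery = 1.2110 / 5.5680 * 100
Result: 21.7493 %


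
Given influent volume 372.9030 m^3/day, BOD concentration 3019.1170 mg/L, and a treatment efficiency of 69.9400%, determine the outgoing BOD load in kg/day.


Load_in = volume * conc / 1000 = 372.9030 * 3019.1170 / 1000 = 1125.8378 kg/day
Removed = Load_in * eff / 100 = 1125.8378 * 69.9400 / 100 = 787.4109 kg/day
Load_out = Load_in - Removed = 1125.8378 - 787.4109 = 338.4268 kg/day


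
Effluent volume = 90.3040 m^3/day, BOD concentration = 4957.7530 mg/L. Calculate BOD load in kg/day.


Formula: BOD_load = volume * conc / 1000
Substituting: BOD_load = 90.3040 * 4957.7530 / 1000
Result: 447.7049 kg/day


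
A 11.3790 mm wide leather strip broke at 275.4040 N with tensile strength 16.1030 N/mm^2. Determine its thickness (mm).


Formula: t = F / (TS * w)
Substituting: t = 275.4040 / (16.1030 * 11.3790)
Result: 1.5030 mm


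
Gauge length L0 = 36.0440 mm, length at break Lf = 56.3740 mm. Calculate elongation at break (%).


Formula: Elongation = (Lf - L0) / L0 * 100
Substituting: Elongation = (56.3740 - 36.0440) / 36.0440 * 100
Result: 56.4033 %


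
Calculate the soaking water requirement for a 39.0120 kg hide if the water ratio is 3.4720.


Formula: Water = hide_weight * ratio
Substituting: Water = 39.0120 * 3.4720
Result: 135.4497 kg


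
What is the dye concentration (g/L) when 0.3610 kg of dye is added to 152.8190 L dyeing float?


Formula: Conc = dye_mass(kg) / volume(L) * 1000
Substituting: Conc = 0.3610 / 152.8190 * 1000
Result: 2.3623 g/L


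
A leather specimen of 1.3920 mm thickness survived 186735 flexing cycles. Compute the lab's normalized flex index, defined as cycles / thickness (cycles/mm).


Formula: Index = cycles / thickness
Substituting: Index = 186735 / 1.3920
Result: 134148.7069 cycles/mm


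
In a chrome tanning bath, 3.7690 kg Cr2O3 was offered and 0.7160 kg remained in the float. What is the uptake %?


Formula: Uptake = (offered - residual) / offered * 100
Substituting: Uptake = (3.7690 - 0.7160) / 3.7690 * 100
Result: 81.0029 %


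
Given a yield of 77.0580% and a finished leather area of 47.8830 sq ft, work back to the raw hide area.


Formula: raw = finished * 100 / yield
Substituting: raw = 47.8830 * 100 / 77.0580
Result: 62.1389 sq ft


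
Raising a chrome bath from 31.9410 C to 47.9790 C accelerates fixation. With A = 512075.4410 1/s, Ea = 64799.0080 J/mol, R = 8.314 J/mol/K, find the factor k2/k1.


T1 = 31.9410 + 273.15 = 305.0910 K; T2 = 47.9790 + 273.15 = 321.1290 K
k1 = A * exp(-Ea/(R*T1)) = 512075.4410 * exp(-64799.0080/(8.314*305.0910)) = 4.1181e-06 1/s
k2 = A * exp(-Ea/(R*T2)) = 512075.4410 * exp(-64799.0080/(8.314*321.1290)) = 1.4750e-05 1/s
k2/k1 = 1.4750e-05 / 4.1181e-06 = 3.5817


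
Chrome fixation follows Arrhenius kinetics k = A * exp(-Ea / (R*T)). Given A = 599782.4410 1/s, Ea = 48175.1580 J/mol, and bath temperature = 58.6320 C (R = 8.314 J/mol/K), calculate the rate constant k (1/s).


T_K = T_C + 273.15 = 58.6320 + 273.15 = 331.7820 K
exponent = -Ea / (R * T_K) = -48175.1580 / (8.314 * 331.7820) = -17.4647
k = A * exp(exponent) = 599782.4410 * exp(-17.4647) = 0.0156022 1/s


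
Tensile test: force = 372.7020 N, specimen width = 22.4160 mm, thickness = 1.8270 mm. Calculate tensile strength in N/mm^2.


Formula: TS = force / (width * thickness)
Substituting: TS = 372.7020 / (22.4160 * 1.8270)
Result: 9.1005 N/mm^2


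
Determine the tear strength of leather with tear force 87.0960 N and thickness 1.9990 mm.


Formula: Tear strength = force / thickness
Substituting: Tear strength = 87.0960 / 1.9990
Result: 43.5698 N/mm


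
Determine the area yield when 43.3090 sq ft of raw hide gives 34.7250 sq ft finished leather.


Formula: Yield = finished / raw * 100
Substituting: Yield = 34.7250 / 43.3090 * 100
Result: 80.1796 %


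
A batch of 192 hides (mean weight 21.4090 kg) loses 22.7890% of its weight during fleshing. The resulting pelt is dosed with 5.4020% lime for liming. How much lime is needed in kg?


Total_raw = N * avg_wt = 192 * 21.4090 = 4110.5280 kg
Substrate = Total_raw * (1 - loss/100) = 4110.5280 * (1 - 22.7890/100) = 3173.7798 kg
Lime = Substrate * pct / 100 = 3173.7798 * 5.4020 / 100 = 171.4476 kg


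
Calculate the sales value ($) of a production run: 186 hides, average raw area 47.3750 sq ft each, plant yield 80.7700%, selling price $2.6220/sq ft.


Raw_total = N * avg_area = 186 * 47.3750 = 8811.7500 sq ft
Finished = Raw_total * yield / 100 = 8811.7500 * 80.7700 / 100 = 7117.2505 sq ft
Value = Finished * price = 7117.2505 * 2.6220 = 18661.4307 $


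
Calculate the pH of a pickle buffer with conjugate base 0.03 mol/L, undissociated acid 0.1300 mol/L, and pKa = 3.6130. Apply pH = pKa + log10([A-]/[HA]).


ratio = [A-] / [HA] = 0.03 / 0.1300 = 0.2308
log10(ratio) = -0.6368
pH = pKa + log10(ratio) = 3.6130 - 0.6368 = 2.9762


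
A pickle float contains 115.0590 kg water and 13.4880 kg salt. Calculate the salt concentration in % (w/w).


Formula: Conc = salt / (water + salt) * 100
Substituting: Conc = 13.4880 / (115.0590 + 13.4880) * 100
Result: 10.4927 %


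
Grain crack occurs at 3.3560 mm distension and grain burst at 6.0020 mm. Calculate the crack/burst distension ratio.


Formula: Ratio = crack / burst
Substituting: Ratio = 3.3560 / 6.0020
Result: 0.5591


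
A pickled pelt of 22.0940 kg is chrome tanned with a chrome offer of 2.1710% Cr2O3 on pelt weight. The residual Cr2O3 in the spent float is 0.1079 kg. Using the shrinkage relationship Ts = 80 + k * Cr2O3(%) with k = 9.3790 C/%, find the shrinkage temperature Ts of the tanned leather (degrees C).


Offered = pelt * offer_pct / 100 = 22.0940 * 2.1710 / 100 = 0.4797 kg
Uptake = offered - residual = 0.4797 - 0.1079 = 0.3718 kg
Cr2O3% on pelt = uptake / pelt * 100 = 0.3718 / 22.0940 * 100 = 1.6826 %
Ts = 80 + k * Cr2O3% = 80 + 9.3790 * 1.6826 = 95.7814 C


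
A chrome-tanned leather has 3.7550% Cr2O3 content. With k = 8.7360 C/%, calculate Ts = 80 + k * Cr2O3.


Formula: Ts = 80 + k * Cr2O3
Substituting: Ts = 80 + 8.7360 * 3.7550
Result: 112.8037 C


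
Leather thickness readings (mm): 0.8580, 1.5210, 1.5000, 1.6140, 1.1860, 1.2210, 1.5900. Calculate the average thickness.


Formula: Average = sum / n
Substituting: Average = 9.4900 / 7
Result: 1.3557 mm


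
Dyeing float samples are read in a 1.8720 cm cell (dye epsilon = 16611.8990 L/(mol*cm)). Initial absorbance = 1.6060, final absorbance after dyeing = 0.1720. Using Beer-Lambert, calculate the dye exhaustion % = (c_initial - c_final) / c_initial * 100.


c_initial = A_i / (epsilon * l) = 1.6060 / (16611.8990 * 1.8720) = 5.1644e-05 mol/L
c_final = A_f / (epsilon * l) = 0.1720 / (16611.8990 * 1.8720) = 5.5310e-06 mol/L
Exhaustion = (c_initial - c_final) / c_initial * 100 = (5.1644e-05 - 5.5310e-06) / 5.1644e-05 * 100 = 89.2902 %


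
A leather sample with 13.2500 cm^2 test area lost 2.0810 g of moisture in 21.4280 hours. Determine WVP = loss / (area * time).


Formula: WVP = loss / (area * time)
Substituting: WVP = 2.0810 / (13.2500 * 21.4280)
Result: 0.0073295 g/(cm^2*hr)


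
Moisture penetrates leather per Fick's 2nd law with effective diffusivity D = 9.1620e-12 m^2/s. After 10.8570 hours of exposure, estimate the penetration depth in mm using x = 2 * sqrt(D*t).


t = 10.8570 hr * 3600 = 39085.2000 s
D * t = 9.1620e-12 * 39085.2000 = 3.5810e-07
x = 2 * sqrt(D*t) = 2 * sqrt(3.5810e-07) = 0.00119683 m = 1.1968 mm


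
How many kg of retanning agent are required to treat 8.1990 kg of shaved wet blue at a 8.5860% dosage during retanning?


Formula: Retan = substrate * pct / 100
Substituting: Retan = 8.1990 * 8.5860 / 100
Result: 0.7040 kg


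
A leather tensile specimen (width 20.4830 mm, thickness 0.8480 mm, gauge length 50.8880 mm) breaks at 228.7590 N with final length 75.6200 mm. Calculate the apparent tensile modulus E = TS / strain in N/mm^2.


TS = F / (w * t) = 228.7590 / (20.4830 * 0.8480) = 13.1701 N/mm^2
strain = (Lf - L0) / L0 = (75.6200 - 50.8880) / 50.8880 = 0.4860
E = TS / strain = 13.1701 / 0.4860 = 27.0985 N/mm^2


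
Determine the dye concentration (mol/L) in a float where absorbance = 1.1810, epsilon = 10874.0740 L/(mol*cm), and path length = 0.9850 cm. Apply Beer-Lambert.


Formula: c = A / (epsilon * l)
Substituting: c = 1.1810 / (10874.0740 * 0.9850)
Result: 1.1026e-04 mol/L


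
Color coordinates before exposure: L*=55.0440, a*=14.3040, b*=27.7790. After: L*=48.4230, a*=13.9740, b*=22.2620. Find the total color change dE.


dL = -6.6210, da = -0.3300, db = -5.5170
dE = sqrt((-6.6210)^2 + (-0.3300)^2 + (-5.5170)^2) = 8.6246


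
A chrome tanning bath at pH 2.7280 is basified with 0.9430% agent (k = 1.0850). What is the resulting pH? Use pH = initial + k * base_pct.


Formula: pH_final = pH_initial + k * base_pct
Substituting: pH_final = 2.7280 + 1.0850 * 0.9430
Result: 3.7512


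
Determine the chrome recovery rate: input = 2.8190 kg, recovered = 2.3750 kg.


Formula: Recovery = recovered / input * 100
Substituting: Recovery = 2.3750 / 2.8190 * 100
Result: 84.2497 %


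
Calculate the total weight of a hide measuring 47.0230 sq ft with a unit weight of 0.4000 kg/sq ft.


Formula: Weight = area * weight_per_sqft
Substituting: Weight = 47.0230 * 0.4000
Result: 18.8092 kg


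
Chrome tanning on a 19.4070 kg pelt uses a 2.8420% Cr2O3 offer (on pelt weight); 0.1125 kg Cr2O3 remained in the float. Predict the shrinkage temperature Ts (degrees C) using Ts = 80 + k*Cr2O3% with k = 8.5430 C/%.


Offered = pelt * offer_pct / 100 = 19.4070 * 2.8420 / 100 = 0.5515 kg
Uptake = offered - residual = 0.5515 - 0.1125 = 0.4390 kg
Cr2O3% on pelt = uptake / pelt * 100 = 0.4390 / 19.4070 * 100 = 2.2623 %
Ts = 80 + k * Cr2O3% = 80 + 8.5430 * 2.2623 = 99.3269 C


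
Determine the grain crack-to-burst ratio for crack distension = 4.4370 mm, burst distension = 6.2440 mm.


Formula: Ratio = crack / burst
Substituting: Ratio = 4.4370 / 6.2440
Result: 0.7106


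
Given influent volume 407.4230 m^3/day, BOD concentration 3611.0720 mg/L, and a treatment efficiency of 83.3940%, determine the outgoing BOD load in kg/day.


Load_in = volume * conc / 1000 = 407.4230 * 3611.0720 / 1000 = 1471.2338 kg/day
Removed = Load_in * eff / 100 = 1471.2338 * 83.3940 / 100 = 1226.9207 kg/day
Load_out = Load_in - Removed = 1471.2338 - 1226.9207 = 244.3131 kg/day


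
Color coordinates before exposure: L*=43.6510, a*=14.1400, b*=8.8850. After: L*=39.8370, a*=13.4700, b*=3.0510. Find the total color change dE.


dL = -3.8140, da = -0.6700, db = -5.8340
dE = sqrt((-3.8140)^2 + (-0.6700)^2 + (-5.8340)^2) = 7.0022


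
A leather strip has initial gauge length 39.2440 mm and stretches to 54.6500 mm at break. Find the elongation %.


Formula: Elongation = (Lf - L0) / L0 * 100
Substituting: Elongation = (54.6500 - 39.2440) / 39.2440 * 100
Result: 39.2570 %


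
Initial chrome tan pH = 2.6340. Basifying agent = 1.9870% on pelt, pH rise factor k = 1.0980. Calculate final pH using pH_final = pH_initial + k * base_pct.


Formula: pH_final = pH_initial + k * base_pct
Substituting: pH_final = 2.6340 + 1.0980 * 1.9870
Result: 4.8157


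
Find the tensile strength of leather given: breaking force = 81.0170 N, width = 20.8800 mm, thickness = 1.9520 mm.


Formula: TS = force / (width * thickness)
Substituting: TS = 81.0170 / (20.8800 * 1.9520)
Result: 1.9878 N/mm^2


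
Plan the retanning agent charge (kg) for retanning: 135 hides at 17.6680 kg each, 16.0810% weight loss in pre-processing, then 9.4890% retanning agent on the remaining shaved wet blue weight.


Total_raw = N * avg_wt = 135 * 17.6680 = 2385.1800 kg
Substrate = Total_raw * (1 - loss/100) = 2385.1800 * (1 - 16.0810/100) = 2001.6192 kg
Retan = Substrate * pct / 100 = 2001.6192 * 9.4890 / 100 = 189.9336 kg


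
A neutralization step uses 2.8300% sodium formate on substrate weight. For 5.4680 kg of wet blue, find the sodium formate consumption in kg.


Formula: Neutralizer = substrate * pct / 100
Substituting: Neutralizer = 5.4680 * 2.8300 / 100
Result: 0.1547 kg


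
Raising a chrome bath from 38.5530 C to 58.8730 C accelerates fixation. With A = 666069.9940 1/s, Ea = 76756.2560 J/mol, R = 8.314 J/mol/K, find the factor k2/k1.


T1 = 38.5530 + 273.15 = 311.7030 K; T2 = 58.8730 + 273.15 = 332.0230 K
k1 = A * exp(-Ea/(R*T1)) = 666069.9940 * exp(-76756.2560/(8.314*311.7030)) = 9.1280e-08 1/s
k2 = A * exp(-Ea/(R*T2)) = 666069.9940 * exp(-76756.2560/(8.314*332.0230)) = 5.5925e-07 1/s
k2/k1 = 5.5925e-07 / 9.1280e-08 = 6.1268


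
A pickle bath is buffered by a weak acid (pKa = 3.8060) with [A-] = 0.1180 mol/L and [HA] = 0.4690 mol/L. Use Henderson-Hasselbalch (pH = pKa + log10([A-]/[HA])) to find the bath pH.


ratio = [A-] / [HA] = 0.1180 / 0.4690 = 0.2516
log10(ratio) = -0.5993
pH = pKa + log10(ratio) = 3.8060 - 0.5993 = 3.2067


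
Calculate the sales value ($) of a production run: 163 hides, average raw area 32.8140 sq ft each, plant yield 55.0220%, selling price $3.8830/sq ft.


Raw_total = N * avg_area = 163 * 32.8140 = 5348.6820 sq ft
Finished = Raw_total * yield / 100 = 5348.6820 * 55.0220 / 100 = 2942.9518 sq ft
Value = Finished * price = 2942.9518 * 3.8830 = 11427.4819 $


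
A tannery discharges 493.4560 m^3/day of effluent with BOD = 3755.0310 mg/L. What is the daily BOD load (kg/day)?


Formula: BOD_load = volume * conc / 1000
Substituting: BOD_load = 493.4560 * 3755.0310 / 1000
Result: 1852.9426 kg/day


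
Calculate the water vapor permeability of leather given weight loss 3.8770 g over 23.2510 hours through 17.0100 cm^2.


Formula: WVP = loss / (area * time)
Substituting: WVP = 3.8770 / (17.0100 * 23.2510)
Result: 0.00980279 g/(cm^2*hr)


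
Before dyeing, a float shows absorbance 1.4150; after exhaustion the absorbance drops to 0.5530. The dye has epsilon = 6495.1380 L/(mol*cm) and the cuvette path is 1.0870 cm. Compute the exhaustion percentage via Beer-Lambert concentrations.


c_initial = A_i / (epsilon * l) = 1.4150 / (6495.1380 * 1.0870) = 2.0042e-04 mol/L
c_final = A_f / (epsilon * l) = 0.5530 / (6495.1380 * 1.0870) = 7.8326e-05 mol/L
Exhaustion = (c_initial - c_final) / c_initial * 100 = (2.0042e-04 - 7.8326e-05) / 2.0042e-04 * 100 = 60.9187 %


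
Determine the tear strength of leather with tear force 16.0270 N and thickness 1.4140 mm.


Formula: Tear strength = force / thickness
Substituting: Tear strength = 16.0270 / 1.4140
Result: 11.3345 N/mm


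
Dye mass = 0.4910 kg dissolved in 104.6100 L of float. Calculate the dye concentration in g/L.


Formula: Conc = dye_mass(kg) / volume(L) * 1000
Substituting: Conc = 0.4910 / 104.6100 * 1000
Result: 4.6936 g/L


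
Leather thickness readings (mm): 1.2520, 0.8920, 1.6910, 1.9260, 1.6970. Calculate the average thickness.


Formula: Average = sum / n
Substituting: Average = 7.4580 / 5
Result: 1.4916 mm


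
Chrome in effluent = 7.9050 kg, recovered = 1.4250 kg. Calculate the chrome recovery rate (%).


Formula: Recovery = recovered / input * 100
Substituting: Recovery = 1.4250 / 7.9050 * 100
Result: 18.0266 %


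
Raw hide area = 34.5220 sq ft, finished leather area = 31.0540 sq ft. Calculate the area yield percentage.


Formula: Yield = finished / raw * 100
Substituting: Yield = 31.0540 / 34.5220 * 100
Result: 89.9542 %


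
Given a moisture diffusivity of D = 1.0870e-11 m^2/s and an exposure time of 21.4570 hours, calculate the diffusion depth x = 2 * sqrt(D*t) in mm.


t = 21.4570 hr * 3600 = 77245.2000 s
D * t = 1.0870e-11 * 77245.2000 = 8.3966e-07
x = 2 * sqrt(D*t) = 2 * sqrt(8.3966e-07) = 0.00183265 m = 1.8327 mm


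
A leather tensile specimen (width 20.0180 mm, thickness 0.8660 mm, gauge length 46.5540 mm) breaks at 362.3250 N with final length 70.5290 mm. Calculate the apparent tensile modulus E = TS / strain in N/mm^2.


TS = F / (w * t) = 362.3250 / (20.0180 * 0.8660) = 20.9006 N/mm^2
strain = (Lf - L0) / L0 = (70.5290 - 46.5540) / 46.5540 = 0.5150
E = TS / strain = 20.9006 / 0.5150 = 40.5843 N/mm^2


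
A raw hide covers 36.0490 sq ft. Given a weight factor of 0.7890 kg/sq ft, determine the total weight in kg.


Formula: Weight = area * weight_per_sqft
Substituting: Weight = 36.0490 * 0.7890
Result: 28.4427 kg


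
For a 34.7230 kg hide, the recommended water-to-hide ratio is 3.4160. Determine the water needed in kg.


Formula: Water = hide_weight * ratio
Substituting: Water = 34.7230 * 3.4160
Result: 118.6138 kg


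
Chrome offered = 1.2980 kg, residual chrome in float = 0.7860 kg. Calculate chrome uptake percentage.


Formula: Uptake = (offered - residual) / offered * 100
Substituting: Uptake = (1.2980 - 0.7860) / 1.2980 * 100
Result: 39.4453 %


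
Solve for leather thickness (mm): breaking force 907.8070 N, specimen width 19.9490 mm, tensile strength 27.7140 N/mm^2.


Formula: t = F / (TS * w)
Substituting: t = 907.8070 / (27.7140 * 19.9490)
Result: 1.6420 mm


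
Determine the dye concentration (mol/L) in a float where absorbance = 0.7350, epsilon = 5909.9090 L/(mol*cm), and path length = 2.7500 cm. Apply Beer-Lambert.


Formula: c = A / (epsilon * l)
Substituting: c = 0.7350 / (5909.9090 * 2.7500)
Result: 4.5225e-05 mol/L


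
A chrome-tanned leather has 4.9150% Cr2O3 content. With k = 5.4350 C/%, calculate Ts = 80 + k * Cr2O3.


Formula: Ts = 80 + k * Cr2O3
Substituting: Ts = 80 + 5.4350 * 4.9150
Result: 106.7130 C


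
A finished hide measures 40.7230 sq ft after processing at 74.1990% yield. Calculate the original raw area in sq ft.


Formula: raw = finished * 100 / yield
Substituting: raw = 40.7230 * 100 / 74.1990
Result: 54.8835 sq ft


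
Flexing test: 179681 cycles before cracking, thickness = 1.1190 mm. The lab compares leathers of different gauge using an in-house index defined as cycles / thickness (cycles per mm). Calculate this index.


Formula: Index = cycles / thickness
Substituting: Index = 179681 / 1.1190
Result: 160572.8329 cycles/mm


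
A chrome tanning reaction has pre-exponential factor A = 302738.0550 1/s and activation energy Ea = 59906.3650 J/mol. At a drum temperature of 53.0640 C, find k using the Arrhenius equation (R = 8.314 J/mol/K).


T_K = T_C + 273.15 = 53.0640 + 273.15 = 326.2140 K
exponent = -Ea / (R * T_K) = -59906.3650 / (8.314 * 326.2140) = -22.0882
k = A * exp(exponent) = 302738.0550 * exp(-22.0882) = 7.7318e-05 1/s


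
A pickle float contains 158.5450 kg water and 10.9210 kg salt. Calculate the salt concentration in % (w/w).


Formula: Conc = salt / (water + salt) * 100
Substituting: Conc = 10.9210 / (158.5450 + 10.9210) * 100
Result: 6.4444 %


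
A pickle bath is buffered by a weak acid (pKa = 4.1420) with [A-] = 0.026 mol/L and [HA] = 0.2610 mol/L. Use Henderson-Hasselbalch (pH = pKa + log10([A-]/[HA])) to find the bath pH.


ratio = [A-] / [HA] = 0.026 / 0.2610 = 0.0996169
log10(ratio) = -1.0017
pH = pKa + log10(ratio) = 4.1420 - 1.0017 = 3.1403


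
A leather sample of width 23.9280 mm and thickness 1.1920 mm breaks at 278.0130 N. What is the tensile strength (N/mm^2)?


Formula: TS = force / (width * thickness)
Substituting: TS = 278.0130 / (23.9280 * 1.1920)
Result: 9.7473 N/mm^2


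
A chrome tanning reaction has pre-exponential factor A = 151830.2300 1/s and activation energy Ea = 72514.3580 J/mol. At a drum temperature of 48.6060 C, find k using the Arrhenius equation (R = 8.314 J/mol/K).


T_K = T_C + 273.15 = 48.6060 + 273.15 = 321.7560 K
exponent = -Ea / (R * T_K) = -72514.3580 / (8.314 * 321.7560) = -27.1074
k = A * exp(exponent) = 151830.2300 * exp(-27.1074) = 2.5632e-07 1/s


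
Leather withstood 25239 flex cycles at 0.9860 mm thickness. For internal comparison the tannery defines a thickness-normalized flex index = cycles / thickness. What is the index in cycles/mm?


Formula: Index = cycles / thickness
Substituting: Index = 25239 / 0.9860
Result: 25597.3631 cycles/mm


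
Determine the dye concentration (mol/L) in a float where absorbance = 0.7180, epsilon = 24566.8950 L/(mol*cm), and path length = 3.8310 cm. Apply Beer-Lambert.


Formula: c = A / (epsilon * l)
Substituting: c = 0.7180 / (24566.8950 * 3.8310)
Result: 7.6289e-06 mol/L


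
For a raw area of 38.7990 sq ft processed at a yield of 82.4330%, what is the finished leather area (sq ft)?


Formula: finished = raw * yield / 100
Substituting: finished = 38.7990 * 82.4330 / 100
Result: 31.9832 sq ft


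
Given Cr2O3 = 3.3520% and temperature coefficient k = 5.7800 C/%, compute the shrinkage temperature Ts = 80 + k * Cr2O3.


Formula: Ts = 80 + k * Cr2O3
Substituting: Ts = 80 + 5.7800 * 3.3520
Result: 99.3746 C


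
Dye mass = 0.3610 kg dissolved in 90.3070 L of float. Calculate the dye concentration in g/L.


Formula: Conc = dye_mass(kg) / volume(L) * 1000
Substituting: Conc = 0.3610 / 90.3070 * 1000
Result: 3.9975 g/L


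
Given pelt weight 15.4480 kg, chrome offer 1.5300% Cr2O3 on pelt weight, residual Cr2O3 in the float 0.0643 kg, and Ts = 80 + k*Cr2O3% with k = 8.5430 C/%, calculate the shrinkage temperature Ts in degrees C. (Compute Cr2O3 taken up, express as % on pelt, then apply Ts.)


Offered = pelt * offer_pct / 100 = 15.4480 * 1.5300 / 100 = 0.2364 kg
Uptake = offered - residual = 0.2364 - 0.0643 = 0.1721 kg
Cr2O3% on pelt = uptake / pelt * 100 = 0.1721 / 15.4480 * 100 = 1.1138 %
Ts = 80 + k * Cr2O3% = 80 + 8.5430 * 1.1138 = 89.5149 C


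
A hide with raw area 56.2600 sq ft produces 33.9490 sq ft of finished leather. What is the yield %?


Formula: Yield = finished / raw * 100
Substituting: Yield = 33.9490 / 56.2600 * 100
Result: 60.3431 %


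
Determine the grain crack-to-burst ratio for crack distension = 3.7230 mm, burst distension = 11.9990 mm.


Formula: Ratio = crack / burst
Substituting: Ratio = 3.7230 / 11.9990
Result: 0.3103


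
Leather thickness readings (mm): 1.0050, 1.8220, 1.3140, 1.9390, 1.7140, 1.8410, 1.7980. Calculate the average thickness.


Formula: Average = sum / n
Substituting: Average = 11.4330 / 7
Result: 1.6333 mm


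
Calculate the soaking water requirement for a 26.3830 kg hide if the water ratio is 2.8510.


Formula: Water = hide_weight * ratio
Substituting: Water = 26.3830 * 2.8510
Result: 75.2179 kg


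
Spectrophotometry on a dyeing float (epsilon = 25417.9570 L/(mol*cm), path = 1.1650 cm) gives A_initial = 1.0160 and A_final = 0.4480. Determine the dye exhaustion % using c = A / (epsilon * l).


c_initial = A_i / (epsilon * l) = 1.0160 / (25417.9570 * 1.1650) = 3.4311e-05 mol/L
c_final = A_f / (epsilon * l) = 0.4480 / (25417.9570 * 1.1650) = 1.5129e-05 mol/L
Exhaustion = (c_initial - c_final) / c_initial * 100 = (3.4311e-05 - 1.5129e-05) / 3.4311e-05 * 100 = 55.9055 %


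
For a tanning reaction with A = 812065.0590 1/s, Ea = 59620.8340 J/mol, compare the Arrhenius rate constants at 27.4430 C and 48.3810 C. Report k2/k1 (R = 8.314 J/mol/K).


T1 = 27.4430 + 273.15 = 300.5930 K; T2 = 48.3810 + 273.15 = 321.5310 K
k1 = A * exp(-Ea/(R*T1)) = 812065.0590 * exp(-59620.8340/(8.314*300.5930)) = 3.5382e-05 1/s
k2 = A * exp(-Ea/(R*T2)) = 812065.0590 * exp(-59620.8340/(8.314*321.5310)) = 1.6729e-04 1/s
k2/k1 = 1.6729e-04 / 3.5382e-05 = 4.7282


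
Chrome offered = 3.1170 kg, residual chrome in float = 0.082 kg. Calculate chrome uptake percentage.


Formula: Uptake = (offered - residual) / offered * 100
Substituting: Uptake = (3.1170 - 0.082) / 3.1170 * 100
Result: 97.3693 %


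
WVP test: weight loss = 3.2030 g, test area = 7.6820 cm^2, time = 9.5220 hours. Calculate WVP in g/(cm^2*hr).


Formula: WVP = loss / (area * time)
Substituting: WVP = 3.2030 / (7.6820 * 9.5220)
Result: 0.0437879 g/(cm^2*hr)


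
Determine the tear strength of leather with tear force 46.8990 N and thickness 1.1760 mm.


Formula: Tear strength = force / thickness
Substituting: Tear strength = 46.8990 / 1.1760
Result: 39.8801 N/mm


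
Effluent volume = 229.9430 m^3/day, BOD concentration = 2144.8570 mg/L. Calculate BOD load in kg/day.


Formula: BOD_load = volume * conc / 1000
Substituting: BOD_load = 229.9430 * 2144.8570 / 1000
Result: 493.1949 kg/day


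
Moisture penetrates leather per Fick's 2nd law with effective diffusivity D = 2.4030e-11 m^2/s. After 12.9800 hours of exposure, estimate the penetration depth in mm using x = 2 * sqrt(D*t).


t = 12.9800 hr * 3600 = 46728.0000 s
D * t = 2.4030e-11 * 46728.0000 = 1.1229e-06
x = 2 * sqrt(D*t) = 2 * sqrt(1.1229e-06) = 0.00211931 m = 2.1193 mm


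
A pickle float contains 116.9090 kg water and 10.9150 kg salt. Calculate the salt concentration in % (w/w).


Formula: Conc = salt / (water + salt) * 100
Substituting: Conc = 10.9150 / (116.9090 + 10.9150) * 100
Result: 8.5391 %


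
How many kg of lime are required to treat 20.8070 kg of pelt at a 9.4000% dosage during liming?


Formula: Lime = substrate * pct / 100
Substituting: Lime = 20.8070 * 9.4000 / 100
Result: 1.9559 kg


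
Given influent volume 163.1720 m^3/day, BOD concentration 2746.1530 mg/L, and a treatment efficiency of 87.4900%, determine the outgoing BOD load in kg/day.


Load_in = volume * conc / 1000 = 163.1720 * 2746.1530 / 1000 = 448.0953 kg/day
Removed = Load_in * eff / 100 = 448.0953 * 87.4900 / 100 = 392.0386 kg/day
Load_out = Load_in - Removed = 448.0953 - 392.0386 = 56.0567 kg/day


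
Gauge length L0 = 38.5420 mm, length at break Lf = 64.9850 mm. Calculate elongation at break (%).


Formula: Elongation = (Lf - L0) / L0 * 100
Substituting: Elongation = (64.9850 - 38.5420) / 38.5420 * 100
Result: 68.6083 %


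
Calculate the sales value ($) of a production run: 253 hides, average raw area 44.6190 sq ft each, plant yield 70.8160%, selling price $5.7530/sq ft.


Raw_total = N * avg_area = 253 * 44.6190 = 11288.6070 sq ft
Finished = Raw_total * yield / 100 = 11288.6070 * 70.8160 / 100 = 7994.1399 sq ft
Value = Finished * price = 7994.1399 * 5.7530 = 45990.2870 $


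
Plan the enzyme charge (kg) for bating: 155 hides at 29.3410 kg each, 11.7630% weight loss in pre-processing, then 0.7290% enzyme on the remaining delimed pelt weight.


Total_raw = N * avg_wt = 155 * 29.3410 = 4547.8550 kg
Substrate = Total_raw * (1 - loss/100) = 4547.8550 * (1 - 11.7630/100) = 4012.8908 kg
Enzyme = Substrate * pct / 100 = 4012.8908 * 0.7290 / 100 = 29.2540 kg


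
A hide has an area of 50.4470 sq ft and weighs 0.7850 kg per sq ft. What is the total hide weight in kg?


Formula: Weight = area * weight_per_sqft
Substituting: Weight = 50.4470 * 0.7850
Result: 39.6009 kg


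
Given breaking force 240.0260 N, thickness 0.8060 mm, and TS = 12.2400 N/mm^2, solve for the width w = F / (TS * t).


Formula: w = F / (TS * t)
Substituting: w = 240.0260 / (12.2400 * 0.8060)
Result: 24.3300 mm


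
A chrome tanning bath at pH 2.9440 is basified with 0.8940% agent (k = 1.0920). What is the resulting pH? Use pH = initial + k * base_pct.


Formula: pH_final = pH_initial + k * base_pct
Substituting: pH_final = 2.9440 + 1.0920 * 0.8940
Result: 3.9202


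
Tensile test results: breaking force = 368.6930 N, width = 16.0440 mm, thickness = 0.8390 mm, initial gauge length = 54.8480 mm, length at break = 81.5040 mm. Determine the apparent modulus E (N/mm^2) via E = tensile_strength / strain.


TS = F / (w * t) = 368.6930 / (16.0440 * 0.8390) = 27.3899 N/mm^2
strain = (Lf - L0) / L0 = (81.5040 - 54.8480) / 54.8480 = 0.4860
E = TS / strain = 27.3899 / 0.4860 = 56.3581 N/mm^2


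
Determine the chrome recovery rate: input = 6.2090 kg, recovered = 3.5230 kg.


Formula: Recovery = recovered / input * 100
Substituting: Recovery = 3.5230 / 6.2090 * 100
Result: 56.7402 %


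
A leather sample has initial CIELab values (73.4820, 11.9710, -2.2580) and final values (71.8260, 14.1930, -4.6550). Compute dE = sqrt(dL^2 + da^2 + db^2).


dL = -1.6560, da = 2.2220, db = -2.3970
dE = sqrt((-1.6560)^2 + 2.2220^2 + (-2.3970)^2) = 3.6640


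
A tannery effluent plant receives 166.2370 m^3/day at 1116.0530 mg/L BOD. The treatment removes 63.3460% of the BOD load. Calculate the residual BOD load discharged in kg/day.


Load_in = volume * conc / 1000 = 166.2370 * 1116.0530 / 1000 = 185.5293 kg/day
Removed = Load_in * eff / 100 = 185.5293 * 63.3460 / 100 = 117.5254 kg/day
Load_out = Load_in - Removed = 185.5293 - 117.5254 = 68.0039 kg/day


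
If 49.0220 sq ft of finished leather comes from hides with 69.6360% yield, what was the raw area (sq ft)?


Formula: raw = finished * 100 / yield
Substituting: raw = 49.0220 * 100 / 69.6360
Result: 70.3975 sq ft


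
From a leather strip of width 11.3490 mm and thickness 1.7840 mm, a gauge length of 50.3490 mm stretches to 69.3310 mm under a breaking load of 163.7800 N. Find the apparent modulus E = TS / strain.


TS = F / (w * t) = 163.7800 / (11.3490 * 1.7840) = 8.0893 N/mm^2
strain = (Lf - L0) / L0 = (69.3310 - 50.3490) / 50.3490 = 0.3770
E = TS / strain = 8.0893 / 0.3770 = 21.4564 N/mm^2


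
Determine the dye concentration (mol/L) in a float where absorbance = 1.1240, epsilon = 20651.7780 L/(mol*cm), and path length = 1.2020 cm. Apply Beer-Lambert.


Formula: c = A / (epsilon * l)
Substituting: c = 1.1240 / (20651.7780 * 1.2020)
Result: 4.5280e-05 mol/L


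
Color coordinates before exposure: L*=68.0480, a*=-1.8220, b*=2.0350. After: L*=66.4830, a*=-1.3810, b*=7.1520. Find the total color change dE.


dL = -1.5650, da = 0.4410, db = 5.1170
dE = sqrt((-1.5650)^2 + 0.4410^2 + 5.1170^2) = 5.3691


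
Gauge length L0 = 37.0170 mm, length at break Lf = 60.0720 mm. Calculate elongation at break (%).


Formula: Elongation = (Lf - L0) / L0 * 100
Substituting: Elongation = (60.0720 - 37.0170) / 37.0170 * 100
Result: 62.2822 %


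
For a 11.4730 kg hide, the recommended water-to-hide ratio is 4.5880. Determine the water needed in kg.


Formula: Water = hide_weight * ratio
Substituting: Water = 11.4730 * 4.5880
Result: 52.6381 kg


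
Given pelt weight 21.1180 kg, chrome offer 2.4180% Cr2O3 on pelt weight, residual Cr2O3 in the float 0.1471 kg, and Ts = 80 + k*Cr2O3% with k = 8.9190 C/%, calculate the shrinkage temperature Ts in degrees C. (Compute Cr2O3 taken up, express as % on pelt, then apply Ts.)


Offered = pelt * offer_pct / 100 = 21.1180 * 2.4180 / 100 = 0.5106 kg
Uptake = offered - residual = 0.5106 - 0.1471 = 0.3635 kg
Cr2O3% on pelt = uptake / pelt * 100 = 0.3635 / 21.1180 * 100 = 1.7214 %
Ts = 80 + k * Cr2O3% = 80 + 8.9190 * 1.7214 = 95.3535 C


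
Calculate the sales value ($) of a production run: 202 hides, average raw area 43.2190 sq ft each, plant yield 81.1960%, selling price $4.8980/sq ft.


Raw_total = N * avg_area = 202 * 43.2190 = 8730.2380 sq ft
Finished = Raw_total * yield / 100 = 8730.2380 * 81.1960 / 100 = 7088.6040 sq ft
Value = Finished * price = 7088.6040 * 4.8980 = 34719.9826 $


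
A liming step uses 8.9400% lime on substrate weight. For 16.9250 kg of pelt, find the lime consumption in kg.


Formula: Lime = substrate * pct / 100
Substituting: Lime = 16.9250 * 8.9400 / 100
Result: 1.5131 kg


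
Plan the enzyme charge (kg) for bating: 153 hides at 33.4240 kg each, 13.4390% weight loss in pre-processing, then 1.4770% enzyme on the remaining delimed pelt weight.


Total_raw = N * avg_wt = 153 * 33.4240 = 5113.8720 kg
Substrate = Total_raw * (1 - loss/100) = 5113.8720 * (1 - 13.4390/100) = 4426.6187 kg
Enzyme = Substrate * pct / 100 = 4426.6187 * 1.4770 / 100 = 65.3812 kg


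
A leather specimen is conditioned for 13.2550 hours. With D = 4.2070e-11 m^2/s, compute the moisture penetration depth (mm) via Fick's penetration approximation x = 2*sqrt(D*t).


t = 13.2550 hr * 3600 = 47718.0000 s
D * t = 4.2070e-11 * 47718.0000 = 2.0075e-06
x = 2 * sqrt(D*t) = 2 * sqrt(2.0075e-06) = 0.00283372 m = 2.8337 mm


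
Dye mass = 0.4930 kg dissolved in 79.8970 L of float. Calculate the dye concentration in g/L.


Formula: Conc = dye_mass(kg) / volume(L) * 1000
Substituting: Conc = 0.4930 / 79.8970 * 1000
Result: 6.1704 g/L


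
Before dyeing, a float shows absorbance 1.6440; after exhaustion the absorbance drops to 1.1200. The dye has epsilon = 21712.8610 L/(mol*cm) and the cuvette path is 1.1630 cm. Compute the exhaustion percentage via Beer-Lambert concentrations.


c_initial = A_i / (epsilon * l) = 1.6440 / (21712.8610 * 1.1630) = 6.5104e-05 mol/L
c_final = A_f / (epsilon * l) = 1.1200 / (21712.8610 * 1.1630) = 4.4353e-05 mol/L
Exhaustion = (c_initial - c_final) / c_initial * 100 = (6.5104e-05 - 4.4353e-05) / 6.5104e-05 * 100 = 31.8735 %


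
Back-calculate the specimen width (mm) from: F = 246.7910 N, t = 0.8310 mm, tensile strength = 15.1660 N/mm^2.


Formula: w = F / (TS * t)
Substituting: w = 246.7910 / (15.1660 * 0.8310)
Result: 19.5820 mm


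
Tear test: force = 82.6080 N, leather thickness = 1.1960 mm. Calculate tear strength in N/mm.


Formula: Tear strength = force / thickness
Substituting: Tear strength = 82.6080 / 1.1960
Result: 69.0702 N/mm


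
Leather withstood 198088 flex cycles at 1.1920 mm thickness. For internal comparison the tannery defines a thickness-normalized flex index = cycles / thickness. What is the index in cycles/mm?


Formula: Index = cycles / thickness
Substituting: Index = 198088 / 1.1920
Result: 166181.2081 cycles/mm


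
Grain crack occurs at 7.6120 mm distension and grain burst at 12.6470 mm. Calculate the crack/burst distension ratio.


Formula: Ratio = crack / burst
Substituting: Ratio = 7.6120 / 12.6470
Result: 0.6019


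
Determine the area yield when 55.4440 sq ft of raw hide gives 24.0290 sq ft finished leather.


Formula: Yield = finished / raw * 100
Substituting: Yield = 24.0290 / 55.4440 * 100
Result: 43.3392 %


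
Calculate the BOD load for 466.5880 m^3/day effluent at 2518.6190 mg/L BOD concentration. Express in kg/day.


Formula: BOD_load = volume * conc / 1000
Substituting: BOD_load = 466.5880 * 2518.6190 / 1000
Result: 1175.1574 kg/day


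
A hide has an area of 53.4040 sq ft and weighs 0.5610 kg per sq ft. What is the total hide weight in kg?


Formula: Weight = area * weight_per_sqft
Substituting: Weight = 53.4040 * 0.5610
Result: 29.9596 kg


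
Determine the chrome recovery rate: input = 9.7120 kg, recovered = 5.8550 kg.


Formula: Recovery = recovered / input * 100
Substituting: Recovery = 5.8550 / 9.7120 * 100
Result: 60.2862 %


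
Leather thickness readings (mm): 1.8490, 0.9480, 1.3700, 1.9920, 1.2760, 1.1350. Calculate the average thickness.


Formula: Average = sum / n
Substituting: Average = 8.5700 / 6
Result: 1.4283 mm


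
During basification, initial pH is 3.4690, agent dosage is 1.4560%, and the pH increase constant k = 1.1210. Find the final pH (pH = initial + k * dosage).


Formula: pH_final = pH_initial + k * base_pct
Substituting: pH_final = 3.4690 + 1.1210 * 1.4560
Result: 5.1012


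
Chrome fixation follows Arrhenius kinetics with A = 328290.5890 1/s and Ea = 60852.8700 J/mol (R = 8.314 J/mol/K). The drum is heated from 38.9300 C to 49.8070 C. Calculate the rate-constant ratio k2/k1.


T1 = 38.9300 + 273.15 = 312.0800 K; T2 = 49.8070 + 273.15 = 322.9570 K
k1 = A * exp(-Ea/(R*T1)) = 328290.5890 * exp(-60852.8700/(8.314*312.0800)) = 2.1409e-05 1/s
k2 = A * exp(-Ea/(R*T2)) = 328290.5890 * exp(-60852.8700/(8.314*322.9570)) = 4.7167e-05 1/s
k2/k1 = 4.7167e-05 / 2.1409e-05 = 2.2032


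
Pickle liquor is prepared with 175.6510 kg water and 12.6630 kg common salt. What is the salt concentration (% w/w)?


Formula: Conc = salt / (water + salt) * 100
Substituting: Conc = 12.6630 / (175.6510 + 12.6630) * 100
Result: 6.7244 %


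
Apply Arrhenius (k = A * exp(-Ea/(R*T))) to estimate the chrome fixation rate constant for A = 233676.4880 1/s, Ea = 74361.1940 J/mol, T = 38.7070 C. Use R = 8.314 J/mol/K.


T_K = T_C + 273.15 = 38.7070 + 273.15 = 311.8570 K
exponent = -Ea / (R * T_K) = -74361.1940 / (8.314 * 311.8570) = -28.6801
k = A * exp(exponent) = 233676.4880 * exp(-28.6801) = 8.1847e-08 1/s


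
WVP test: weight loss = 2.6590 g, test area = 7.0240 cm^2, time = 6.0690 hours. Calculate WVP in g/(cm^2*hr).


Formula: WVP = loss / (area * time)
Substituting: WVP = 2.6590 / (7.0240 * 6.0690)
Result: 0.0623759 g/(cm^2*hr)
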